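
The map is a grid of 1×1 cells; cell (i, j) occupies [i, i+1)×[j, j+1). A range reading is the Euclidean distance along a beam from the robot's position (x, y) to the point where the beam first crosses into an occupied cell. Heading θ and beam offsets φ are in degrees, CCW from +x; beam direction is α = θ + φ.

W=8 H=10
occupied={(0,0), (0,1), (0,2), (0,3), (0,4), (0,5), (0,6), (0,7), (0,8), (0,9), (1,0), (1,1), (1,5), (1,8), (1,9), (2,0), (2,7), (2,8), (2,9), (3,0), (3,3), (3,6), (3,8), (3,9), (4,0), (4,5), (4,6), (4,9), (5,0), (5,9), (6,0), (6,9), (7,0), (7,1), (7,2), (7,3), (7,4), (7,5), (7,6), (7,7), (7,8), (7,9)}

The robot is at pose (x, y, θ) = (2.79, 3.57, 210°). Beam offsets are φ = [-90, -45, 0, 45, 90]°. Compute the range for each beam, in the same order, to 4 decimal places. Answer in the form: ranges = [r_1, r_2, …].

beam 1: φ=-90°, α=120°
  direction (-0.5000, 0.8660); cell (2,3); t to first gridline: x 1.5800, y 0.4965 (then +2.0000 / +1.1547)
    (2,4) via y @ 0.4965
    (1,4) via x @ 1.5800
    (1,5) via y @ 1.6512  # hit
  → r_1 = 1.6512
beam 2: φ=-45°, α=165°
  direction (-0.9659, 0.2588); cell (2,3); t to first gridline: x 0.8179, y 1.6614 (then +1.0353 / +3.8637)
    (1,3) via x @ 0.8179
    (1,4) via y @ 1.6614
    (0,4) via x @ 1.8531  # hit
  → r_2 = 1.8531
beam 3: φ=0°, α=210°
  direction (-0.8660, -0.5000); cell (2,3); t to first gridline: x 0.9122, y 1.1400 (then +1.1547 / +2.0000)
    (1,3) via x @ 0.9122
    (1,2) via y @ 1.1400
    (0,2) via x @ 2.0669  # hit
  → r_3 = 2.0669
beam 4: φ=45°, α=255°
  direction (-0.2588, -0.9659); cell (2,3); t to first gridline: x 3.0523, y 0.5901 (then +3.8637 / +1.0353)
    (2,2) via y @ 0.5901
    (2,1) via y @ 1.6254
    (2,0) via y @ 2.6607  # hit
  → r_4 = 2.6607
beam 5: φ=90°, α=300°
  direction (0.5000, -0.8660); cell (2,3); t to first gridline: x 0.4200, y 0.6582 (then +2.0000 / +1.1547)
    (3,3) via x @ 0.4200  # hit
  → r_5 = 0.4200

ranges = [1.6512, 1.8531, 2.0669, 2.6607, 0.4200]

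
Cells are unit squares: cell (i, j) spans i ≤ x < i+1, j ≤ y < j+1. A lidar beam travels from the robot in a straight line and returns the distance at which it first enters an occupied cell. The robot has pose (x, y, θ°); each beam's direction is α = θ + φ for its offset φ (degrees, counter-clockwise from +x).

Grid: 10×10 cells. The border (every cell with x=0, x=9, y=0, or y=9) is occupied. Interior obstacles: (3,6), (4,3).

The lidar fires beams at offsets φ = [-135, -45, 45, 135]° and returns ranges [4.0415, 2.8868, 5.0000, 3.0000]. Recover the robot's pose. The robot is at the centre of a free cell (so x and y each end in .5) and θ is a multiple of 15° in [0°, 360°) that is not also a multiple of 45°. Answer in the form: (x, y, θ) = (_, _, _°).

(x, y, θ) = (6.5, 4.5, 15°)

Enumerate (i+0.5, j+0.5, θ) over the 62 free cells and 16 admissible headings. For each, cast all 4 beams and compare to the given ranges.
  (8.5, 4.5, 240°): beam 1 = 4.6587 ≠ 4.0415 ✗
  (7.5, 1.5, 15°): beam 1 = 0.5774 ≠ 4.0415 ✗
  (7.5, 7.5, 240°): beam 1 = 1.5529 ≠ 4.0415 ✗
  (1.5, 1.5, 120°): beam 1 = 1.9319 ≠ 4.0415 ✗
  …
  (6.5, 4.5, 15°): r_1=4.0415, r_2=2.8868, r_3=5.0000, r_4=3.0000 — all match ✓
Only this pose fits every beam.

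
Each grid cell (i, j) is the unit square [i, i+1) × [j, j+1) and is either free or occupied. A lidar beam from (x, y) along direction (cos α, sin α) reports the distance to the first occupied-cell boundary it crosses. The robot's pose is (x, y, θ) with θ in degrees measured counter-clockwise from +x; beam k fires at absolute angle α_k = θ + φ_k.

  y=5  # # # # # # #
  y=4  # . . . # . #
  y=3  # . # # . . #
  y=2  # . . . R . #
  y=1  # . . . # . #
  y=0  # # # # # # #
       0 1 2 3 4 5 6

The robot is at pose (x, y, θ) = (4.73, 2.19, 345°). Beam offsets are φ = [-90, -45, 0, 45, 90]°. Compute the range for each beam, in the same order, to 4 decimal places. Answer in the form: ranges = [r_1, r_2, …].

ranges = [0.1967, 0.2194, 1.3148, 1.4665, 2.9091]

beam 1: φ=-90°, α=255°
  cosα=-0.2588 sinα=-0.9659 | (4,2) | tMaxX 2.8205 tMaxY 0.1967 | tΔX 3.8637 tΔY 1.0353
    t=0.1967 [y] (4,1) — stop
  → r_1 = 0.1967
beam 2: φ=-45°, α=300°
  cosα=0.5000 sinα=-0.8660 | (4,2) | tMaxX 0.5400 tMaxY 0.2194 | tΔX 2.0000 tΔY 1.1547
    t=0.2194 [y] (4,1) — stop
  → r_2 = 0.2194
beam 3: φ=0°, α=345°
  cosα=0.9659 sinα=-0.2588 | (4,2) | tMaxX 0.2795 tMaxY 0.7341 | tΔX 1.0353 tΔY 3.8637
    t=0.2795 [x] (5,2)
    t=0.7341 [y] (5,1)
    t=1.3148 [x] (6,1) — stop
  → r_3 = 1.3148
beam 4: φ=45°, α=30°
  cosα=0.8660 sinα=0.5000 | (4,2) | tMaxX 0.3118 tMaxY 1.6200 | tΔX 1.1547 tΔY 2.0000
    t=0.3118 [x] (5,2)
    t=1.4665 [x] (6,2) — stop
  → r_4 = 1.4665
beam 5: φ=90°, α=75°
  cosα=0.2588 sinα=0.9659 | (4,2) | tMaxX 1.0432 tMaxY 0.8386 | tΔX 3.8637 tΔY 1.0353
    t=0.8386 [y] (4,3)
    t=1.0432 [x] (5,3)
    t=1.8738 [y] (5,4)
    t=2.9091 [y] (5,5) — stop
  → r_5 = 2.9091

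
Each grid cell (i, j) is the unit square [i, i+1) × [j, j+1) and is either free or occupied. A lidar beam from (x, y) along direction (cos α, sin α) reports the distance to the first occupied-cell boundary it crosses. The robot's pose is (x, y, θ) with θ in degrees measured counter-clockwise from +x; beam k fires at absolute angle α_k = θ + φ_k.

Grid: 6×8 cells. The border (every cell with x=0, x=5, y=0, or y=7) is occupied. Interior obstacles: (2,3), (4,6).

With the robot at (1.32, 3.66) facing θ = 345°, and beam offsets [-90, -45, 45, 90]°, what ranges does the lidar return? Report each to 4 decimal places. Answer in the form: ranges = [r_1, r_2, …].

beam 1: φ=-90°, α=255°
  direction (-0.2588, -0.9659); cell (1,3); t to first gridline: x 1.2364, y 0.6833 (then +3.8637 / +1.0353)
    (1,2) via y @ 0.6833
    (0,2) via x @ 1.2364  # hit
  → r_1 = 1.2364
beam 2: φ=-45°, α=300°
  direction (0.5000, -0.8660); cell (1,3); t to first gridline: x 1.3600, y 0.7621 (then +2.0000 / +1.1547)
    (1,2) via y @ 0.7621
    (2,2) via x @ 1.3600
    (2,1) via y @ 1.9168
    (2,0) via y @ 3.0715  # hit
  → r_2 = 3.0715
beam 3: φ=45°, α=30°
  direction (0.8660, 0.5000); cell (1,3); t to first gridline: x 0.7852, y 0.6800 (then +1.1547 / +2.0000)
    (1,4) via y @ 0.6800
    (2,4) via x @ 0.7852
    (3,4) via x @ 1.9399
    (3,5) via y @ 2.6800
    (4,5) via x @ 3.0946
    (5,5) via x @ 4.2493  # hit
  → r_3 = 4.2493
beam 4: φ=90°, α=75°
  direction (0.2588, 0.9659); cell (1,3); t to first gridline: x 2.6273, y 0.3520 (then +3.8637 / +1.0353)
    (1,4) via y @ 0.3520
    (1,5) via y @ 1.3873
    (1,6) via y @ 2.4225
    (2,6) via x @ 2.6273
    (2,7) via y @ 3.4578  # hit
  → r_4 = 3.4578

ranges = [1.2364, 3.0715, 4.2493, 3.4578]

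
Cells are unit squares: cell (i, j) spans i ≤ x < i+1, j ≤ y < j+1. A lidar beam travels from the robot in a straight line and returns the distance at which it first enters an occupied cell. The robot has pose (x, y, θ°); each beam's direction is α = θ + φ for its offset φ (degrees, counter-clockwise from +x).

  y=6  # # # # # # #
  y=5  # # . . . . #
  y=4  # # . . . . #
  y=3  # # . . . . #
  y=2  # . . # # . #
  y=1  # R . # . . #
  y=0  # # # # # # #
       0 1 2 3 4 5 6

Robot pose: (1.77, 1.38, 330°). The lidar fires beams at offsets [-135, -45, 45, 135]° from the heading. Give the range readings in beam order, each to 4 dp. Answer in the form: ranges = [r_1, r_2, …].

beam 1: φ=-135°, α=195°
  d=(-0.9659,-0.2588)  start (1,1)  tX=0.7972 tY=1.4682  stride 1/|dx|=1.0353 1/|dy|=3.8637
    cross x-line → (0,1), t=0.7972 (wall)
  → r_1 = 0.7972
beam 2: φ=-45°, α=285°
  d=(0.2588,-0.9659)  start (1,1)  tX=0.8887 tY=0.3934  stride 1/|dx|=3.8637 1/|dy|=1.0353
    cross y-line → (1,0), t=0.3934 (wall)
  → r_2 = 0.3934
beam 3: φ=45°, α=15°
  d=(0.9659,0.2588)  start (1,1)  tX=0.2381 tY=2.3955  stride 1/|dx|=1.0353 1/|dy|=3.8637
    cross x-line → (2,1), t=0.2381
    cross x-line → (3,1), t=1.2734 (wall)
  → r_3 = 1.2734
beam 4: φ=135°, α=105°
  d=(-0.2588,0.9659)  start (1,1)  tX=2.9751 tY=0.6419  stride 1/|dx|=3.8637 1/|dy|=1.0353
    cross y-line → (1,2), t=0.6419
    cross y-line → (1,3), t=1.6771 (wall)
  → r_4 = 1.6771

ranges = [0.7972, 0.3934, 1.2734, 1.6771]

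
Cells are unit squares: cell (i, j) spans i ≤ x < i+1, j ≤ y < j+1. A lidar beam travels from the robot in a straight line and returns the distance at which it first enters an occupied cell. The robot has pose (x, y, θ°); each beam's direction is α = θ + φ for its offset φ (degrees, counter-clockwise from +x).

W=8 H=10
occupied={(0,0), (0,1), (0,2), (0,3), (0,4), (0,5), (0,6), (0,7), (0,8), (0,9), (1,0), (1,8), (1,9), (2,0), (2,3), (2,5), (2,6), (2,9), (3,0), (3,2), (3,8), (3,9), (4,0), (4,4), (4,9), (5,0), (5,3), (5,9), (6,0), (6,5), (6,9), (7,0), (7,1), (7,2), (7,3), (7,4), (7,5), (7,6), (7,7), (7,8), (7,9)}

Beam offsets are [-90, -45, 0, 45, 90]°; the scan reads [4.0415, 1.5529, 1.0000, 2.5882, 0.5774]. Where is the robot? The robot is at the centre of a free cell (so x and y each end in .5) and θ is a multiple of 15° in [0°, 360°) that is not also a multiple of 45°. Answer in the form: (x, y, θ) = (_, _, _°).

The pose lattice has 39·16 = 624 candidates. Test each by forward raycasting.
  (3.5, 6.5, 330°): beam 1 = 1.0000 ≠ 4.0415 ✗
  (6.5, 2.5, 345°): beam 1 = 1.5529 ≠ 4.0415 ✗
  (1.5, 4.5, 285°): beam 1 = 0.5176 ≠ 4.0415 ✗
  (4.5, 8.5, 300°): beam 1 = 0.5774 ≠ 4.0415 ✗
  …
  (4.5, 3.5, 240°): r_1=4.0415, r_2=1.5529, r_3=1.0000, r_4=2.5882, r_5=0.5774 — all match ✓
Only this pose fits every beam.

(x, y, θ) = (4.5, 3.5, 240°)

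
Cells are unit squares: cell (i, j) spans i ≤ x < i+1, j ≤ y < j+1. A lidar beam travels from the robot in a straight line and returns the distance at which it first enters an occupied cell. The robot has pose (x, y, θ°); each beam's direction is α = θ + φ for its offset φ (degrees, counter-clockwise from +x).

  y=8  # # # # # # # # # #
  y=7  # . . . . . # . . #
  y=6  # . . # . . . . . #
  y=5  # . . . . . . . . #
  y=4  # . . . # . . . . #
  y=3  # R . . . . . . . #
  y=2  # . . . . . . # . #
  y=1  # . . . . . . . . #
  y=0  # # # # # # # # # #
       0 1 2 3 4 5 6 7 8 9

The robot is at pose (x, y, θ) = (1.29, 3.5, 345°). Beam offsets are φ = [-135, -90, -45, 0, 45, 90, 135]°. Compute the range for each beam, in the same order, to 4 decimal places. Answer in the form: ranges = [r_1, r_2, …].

ranges = [0.3349, 1.1205, 2.8868, 7.9820, 8.9027, 4.6587, 0.5800]

beam 1: φ=-135°, α=210°
  direction (-0.8660, -0.5000); cell (1,3); t to first gridline: x 0.3349, y 1.0000 (then +1.1547 / +2.0000)
    (0,3) via x @ 0.3349  # hit
  → r_1 = 0.3349
beam 2: φ=-90°, α=255°
  direction (-0.2588, -0.9659); cell (1,3); t to first gridline: x 1.1205, y 0.5176 (then +3.8637 / +1.0353)
    (1,2) via y @ 0.5176
    (0,2) via x @ 1.1205  # hit
  → r_2 = 1.1205
beam 3: φ=-45°, α=300°
  direction (0.5000, -0.8660); cell (1,3); t to first gridline: x 1.4200, y 0.5774 (then +2.0000 / +1.1547)
    (1,2) via y @ 0.5774
    (2,2) via x @ 1.4200
    (2,1) via y @ 1.7321
    (2,0) via y @ 2.8868  # hit
  → r_3 = 2.8868
beam 4: φ=0°, α=345°
  direction (0.9659, -0.2588); cell (1,3); t to first gridline: x 0.7350, y 1.9319 (then +1.0353 / +3.8637)
    (2,3) via x @ 0.7350
    (3,3) via x @ 1.7703
    (3,2) via y @ 1.9319
    (4,2) via x @ 2.8056
    (5,2) via x @ 3.8409
    (6,2) via x @ 4.8762
    (6,1) via y @ 5.7956
    (7,1) via x @ 5.9114
    (8,1) via x @ 6.9467
    (9,1) via x @ 7.9820  # hit
  → r_4 = 7.9820
beam 5: φ=45°, α=30°
  direction (0.8660, 0.5000); cell (1,3); t to first gridline: x 0.8198, y 1.0000 (then +1.1547 / +2.0000)
    (2,3) via x @ 0.8198
    (2,4) via y @ 1.0000
    (3,4) via x @ 1.9745
    (3,5) via y @ 3.0000
    (4,5) via x @ 3.1292
    (5,5) via x @ 4.2839
    (5,6) via y @ 5.0000
    (6,6) via x @ 5.4386
    (7,6) via x @ 6.5933
    (7,7) via y @ 7.0000
    (8,7) via x @ 7.7480
    (9,7) via x @ 8.9027  # hit
  → r_5 = 8.9027
beam 6: φ=90°, α=75°
  direction (0.2588, 0.9659); cell (1,3); t to first gridline: x 2.7432, y 0.5176 (then +3.8637 / +1.0353)
    (1,4) via y @ 0.5176
    (1,5) via y @ 1.5529
    (1,6) via y @ 2.5882
    (2,6) via x @ 2.7432
    (2,7) via y @ 3.6235
    (2,8) via y @ 4.6587  # hit
  → r_6 = 4.6587
beam 7: φ=135°, α=120°
  direction (-0.5000, 0.8660); cell (1,3); t to first gridline: x 0.5800, y 0.5774 (then +2.0000 / +1.1547)
    (1,4) via y @ 0.5774
    (0,4) via x @ 0.5800  # hit
  → r_7 = 0.5800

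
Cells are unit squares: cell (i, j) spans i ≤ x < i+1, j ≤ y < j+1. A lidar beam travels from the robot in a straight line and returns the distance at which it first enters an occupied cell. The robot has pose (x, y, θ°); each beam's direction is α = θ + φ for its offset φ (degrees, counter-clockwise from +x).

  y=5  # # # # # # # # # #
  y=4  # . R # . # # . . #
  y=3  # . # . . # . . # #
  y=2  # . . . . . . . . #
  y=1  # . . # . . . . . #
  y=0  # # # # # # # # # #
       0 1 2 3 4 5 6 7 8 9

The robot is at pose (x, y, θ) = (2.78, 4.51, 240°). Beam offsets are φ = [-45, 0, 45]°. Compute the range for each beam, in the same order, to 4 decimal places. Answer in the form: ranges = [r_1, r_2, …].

beam 1: φ=-45°, α=195°
  direction (-0.9659, -0.2588); cell (2,4); t to first gridline: x 0.8075, y 1.9705 (then +1.0353 / +3.8637)
    (1,4) via x @ 0.8075
    (0,4) via x @ 1.8428  # hit
  → r_1 = 1.8428
beam 2: φ=0°, α=240°
  direction (-0.5000, -0.8660); cell (2,4); t to first gridline: x 1.5600, y 0.5889 (then +2.0000 / +1.1547)
    (2,3) via y @ 0.5889  # hit
  → r_2 = 0.5889
beam 3: φ=45°, α=285°
  direction (0.2588, -0.9659); cell (2,4); t to first gridline: x 0.8500, y 0.5280 (then +3.8637 / +1.0353)
    (2,3) via y @ 0.5280  # hit
  → r_3 = 0.5280

ranges = [1.8428, 0.5889, 0.5280]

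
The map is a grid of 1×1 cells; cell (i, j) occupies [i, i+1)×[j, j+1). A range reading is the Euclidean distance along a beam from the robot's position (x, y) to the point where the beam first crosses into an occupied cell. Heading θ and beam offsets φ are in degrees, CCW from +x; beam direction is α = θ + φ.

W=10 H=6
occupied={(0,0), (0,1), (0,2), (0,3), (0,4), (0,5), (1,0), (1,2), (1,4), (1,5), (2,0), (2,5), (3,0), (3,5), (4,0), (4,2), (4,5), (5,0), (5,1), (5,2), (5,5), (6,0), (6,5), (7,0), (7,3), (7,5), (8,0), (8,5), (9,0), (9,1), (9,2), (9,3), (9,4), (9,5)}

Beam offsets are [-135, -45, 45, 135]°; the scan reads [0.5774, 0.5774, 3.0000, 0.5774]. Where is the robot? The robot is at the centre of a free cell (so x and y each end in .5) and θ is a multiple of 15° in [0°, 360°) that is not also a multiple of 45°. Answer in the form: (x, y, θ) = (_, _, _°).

Candidates: 26 free-cell centres × 16 headings = 416 poses. Raycast each; keep the one whose scan matches to 4 dp.
  (3.5, 4.5, 345°): beam 1 = 2.8868 ≠ 0.5774 ✗
  (3.5, 1.5, 285°): beam 1 = 1.7321 ≠ 0.5774 ✗
  (8.5, 1.5, 30°): beam 1 = 0.5176 ≠ 0.5774 ✗
  (3.5, 1.5, 15°): beam 2 = 1.0000 ≠ 0.5774 ✗
  …
  (1.5, 3.5, 345°): r_1=0.5774, r_2=0.5774, r_3=3.0000, r_4=0.5774 — all match ✓
Unique over the lattice → pose = (1.5, 3.5, 345°).

(x, y, θ) = (1.5, 3.5, 345°)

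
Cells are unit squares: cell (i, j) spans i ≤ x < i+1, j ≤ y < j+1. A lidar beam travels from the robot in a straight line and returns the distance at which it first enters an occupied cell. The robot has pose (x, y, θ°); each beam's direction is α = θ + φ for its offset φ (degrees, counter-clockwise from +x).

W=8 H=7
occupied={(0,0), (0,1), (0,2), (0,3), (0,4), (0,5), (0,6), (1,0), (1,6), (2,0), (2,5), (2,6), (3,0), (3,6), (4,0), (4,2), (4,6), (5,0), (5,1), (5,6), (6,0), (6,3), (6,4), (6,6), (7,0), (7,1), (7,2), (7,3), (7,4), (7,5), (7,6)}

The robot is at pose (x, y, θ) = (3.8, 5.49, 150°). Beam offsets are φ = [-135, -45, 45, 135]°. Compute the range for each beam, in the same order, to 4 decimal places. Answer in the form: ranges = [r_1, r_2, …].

ranges = [1.9705, 0.5280, 0.8282, 2.5778]

beam 1: φ=-135°, α=15°
  direction (0.9659, 0.2588); cell (3,5); t to first gridline: x 0.2071, y 1.9705 (then +1.0353 / +3.8637)
    (4,5) via x @ 0.2071
    (5,5) via x @ 1.2423
    (5,6) via y @ 1.9705  # hit
  → r_1 = 1.9705
beam 2: φ=-45°, α=105°
  direction (-0.2588, 0.9659); cell (3,5); t to first gridline: x 3.0910, y 0.5280 (then +3.8637 / +1.0353)
    (3,6) via y @ 0.5280  # hit
  → r_2 = 0.5280
beam 3: φ=45°, α=195°
  direction (-0.9659, -0.2588); cell (3,5); t to first gridline: x 0.8282, y 1.8932 (then +1.0353 / +3.8637)
    (2,5) via x @ 0.8282  # hit
  → r_3 = 0.8282
beam 4: φ=135°, α=285°
  direction (0.2588, -0.9659); cell (3,5); t to first gridline: x 0.7727, y 0.5073 (then +3.8637 / +1.0353)
    (3,4) via y @ 0.5073
    (4,4) via x @ 0.7727
    (4,3) via y @ 1.5426
    (4,2) via y @ 2.5778  # hit
  → r_4 = 2.5778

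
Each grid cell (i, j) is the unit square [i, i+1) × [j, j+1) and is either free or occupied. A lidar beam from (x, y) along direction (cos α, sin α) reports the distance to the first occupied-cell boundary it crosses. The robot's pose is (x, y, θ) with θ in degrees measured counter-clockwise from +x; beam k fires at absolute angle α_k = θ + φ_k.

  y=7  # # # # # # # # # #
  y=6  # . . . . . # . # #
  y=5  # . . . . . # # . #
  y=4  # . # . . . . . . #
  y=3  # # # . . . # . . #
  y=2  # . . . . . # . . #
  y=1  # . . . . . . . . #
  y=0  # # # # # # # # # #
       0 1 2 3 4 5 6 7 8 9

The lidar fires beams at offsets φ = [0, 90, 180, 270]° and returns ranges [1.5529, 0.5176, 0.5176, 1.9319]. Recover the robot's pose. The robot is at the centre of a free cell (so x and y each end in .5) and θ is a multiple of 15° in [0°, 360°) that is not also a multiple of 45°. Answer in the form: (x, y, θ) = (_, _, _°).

The pose lattice has 39·16 = 624 candidates. Test each by forward raycasting.
  (7.5, 4.5, 150°): beam 1 = 1.0000 ≠ 1.5529 ✗
  (7.5, 2.5, 240°): beam 1 = 1.7321 ≠ 1.5529 ✗
  (8.5, 5.5, 330°): beam 1 = 0.5774 ≠ 1.5529 ✗
  (4.5, 2.5, 120°): beam 1 = 5.1962 ≠ 1.5529 ✗
  …
  (1.5, 1.5, 75°): r_1=1.5529, r_2=0.5176, r_3=0.5176, r_4=1.9319 — all match ✓
No second candidate reproduces the full scan.

(x, y, θ) = (1.5, 1.5, 75°)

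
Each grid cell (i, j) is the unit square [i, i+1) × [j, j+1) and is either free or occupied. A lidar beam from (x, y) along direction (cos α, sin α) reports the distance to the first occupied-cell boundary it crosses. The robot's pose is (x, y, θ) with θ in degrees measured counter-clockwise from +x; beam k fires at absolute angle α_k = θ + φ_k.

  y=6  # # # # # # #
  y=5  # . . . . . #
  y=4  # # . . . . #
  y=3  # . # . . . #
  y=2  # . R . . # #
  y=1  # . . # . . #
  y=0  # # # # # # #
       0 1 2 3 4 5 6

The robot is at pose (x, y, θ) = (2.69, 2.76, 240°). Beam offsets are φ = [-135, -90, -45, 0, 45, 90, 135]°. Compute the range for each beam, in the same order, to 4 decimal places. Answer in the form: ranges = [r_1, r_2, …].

ranges = [0.2485, 0.4800, 1.7496, 2.0323, 1.1977, 3.5200, 3.4268]

beam 1: φ=-135°, α=105°
  d=(-0.2588,0.9659)  start (2,2)  tX=2.6660 tY=0.2485  stride 1/|dx|=3.8637 1/|dy|=1.0353
    cross y-line → (2,3), t=0.2485 (wall)
  → r_1 = 0.2485
beam 2: φ=-90°, α=150°
  d=(-0.8660,0.5000)  start (2,2)  tX=0.7967 tY=0.4800  stride 1/|dx|=1.1547 1/|dy|=2.0000
    cross y-line → (2,3), t=0.4800 (wall)
  → r_2 = 0.4800
beam 3: φ=-45°, α=195°
  d=(-0.9659,-0.2588)  start (2,2)  tX=0.7143 tY=2.9364  stride 1/|dx|=1.0353 1/|dy|=3.8637
    cross x-line → (1,2), t=0.7143
    cross x-line → (0,2), t=1.7496 (wall)
  → r_3 = 1.7496
beam 4: φ=0°, α=240°
  d=(-0.5000,-0.8660)  start (2,2)  tX=1.3800 tY=0.8776  stride 1/|dx|=2.0000 1/|dy|=1.1547
    cross y-line → (2,1), t=0.8776
    cross x-line → (1,1), t=1.3800
    cross y-line → (1,0), t=2.0323 (wall)
  → r_4 = 2.0323
beam 5: φ=45°, α=285°
  d=(0.2588,-0.9659)  start (2,2)  tX=1.1977 tY=0.7868  stride 1/|dx|=3.8637 1/|dy|=1.0353
    cross y-line → (2,1), t=0.7868
    cross x-line → (3,1), t=1.1977 (wall)
  → r_5 = 1.1977
beam 6: φ=90°, α=330°
  d=(0.8660,-0.5000)  start (2,2)  tX=0.3580 tY=1.5200  stride 1/|dx|=1.1547 1/|dy|=2.0000
    cross x-line → (3,2), t=0.3580
    cross x-line → (4,2), t=1.5127
    cross y-line → (4,1), t=1.5200
    cross x-line → (5,1), t=2.6674
    cross y-line → (5,0), t=3.5200 (wall)
  → r_6 = 3.5200
beam 7: φ=135°, α=15°
  d=(0.9659,0.2588)  start (2,2)  tX=0.3209 tY=0.9273  stride 1/|dx|=1.0353 1/|dy|=3.8637
    cross x-line → (3,2), t=0.3209
    cross y-line → (3,3), t=0.9273
    cross x-line → (4,3), t=1.3562
    cross x-line → (5,3), t=2.3915
    cross x-line → (6,3), t=3.4268 (wall)
  → r_7 = 3.4268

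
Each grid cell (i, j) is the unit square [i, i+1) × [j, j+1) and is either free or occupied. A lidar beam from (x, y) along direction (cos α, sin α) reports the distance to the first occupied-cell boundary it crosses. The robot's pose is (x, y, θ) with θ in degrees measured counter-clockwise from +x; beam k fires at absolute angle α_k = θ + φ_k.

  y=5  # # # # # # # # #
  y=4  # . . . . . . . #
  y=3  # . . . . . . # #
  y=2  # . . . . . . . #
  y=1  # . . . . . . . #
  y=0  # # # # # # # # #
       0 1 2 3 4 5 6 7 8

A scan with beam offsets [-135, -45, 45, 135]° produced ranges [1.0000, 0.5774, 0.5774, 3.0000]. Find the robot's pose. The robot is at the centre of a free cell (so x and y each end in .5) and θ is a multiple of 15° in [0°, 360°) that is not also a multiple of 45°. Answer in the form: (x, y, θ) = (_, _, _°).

The pose lattice has 27·16 = 432 candidates. Test each by forward raycasting.
  (2.5, 4.5, 255°): beam 1 = 0.5774 ≠ 1.0000 ✗
  (4.5, 3.5, 240°): beam 1 = 1.5529 ≠ 1.0000 ✗
  (5.5, 2.5, 300°): beam 1 = 4.6587 ≠ 1.0000 ✗
  (6.5, 4.5, 15°): beam 1 = 4.0415 ≠ 1.0000 ✗
  …
  (7.5, 2.5, 75°): r_1=1.0000, r_2=0.5774, r_3=0.5774, r_4=3.0000 — all match ✓
No second candidate reproduces the full scan.

(x, y, θ) = (7.5, 2.5, 75°)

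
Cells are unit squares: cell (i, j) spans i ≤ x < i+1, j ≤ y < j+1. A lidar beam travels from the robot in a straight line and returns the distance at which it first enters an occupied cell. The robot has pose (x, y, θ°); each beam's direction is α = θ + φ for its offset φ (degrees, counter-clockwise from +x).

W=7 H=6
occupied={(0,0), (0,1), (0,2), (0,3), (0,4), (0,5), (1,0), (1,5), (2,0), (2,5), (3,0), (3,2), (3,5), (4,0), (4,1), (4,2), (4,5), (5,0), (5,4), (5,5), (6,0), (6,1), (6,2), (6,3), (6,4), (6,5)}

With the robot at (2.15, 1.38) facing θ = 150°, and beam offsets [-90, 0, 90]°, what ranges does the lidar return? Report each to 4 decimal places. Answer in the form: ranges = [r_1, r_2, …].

ranges = [1.7000, 1.3279, 0.4388]

beam 1: φ=-90°, α=60°
  cosα=0.5000 sinα=0.8660 | (2,1) | tMaxX 1.7000 tMaxY 0.7159 | tΔX 2.0000 tΔY 1.1547
    t=0.7159 [y] (2,2)
    t=1.7000 [x] (3,2) — stop
  → r_1 = 1.7000
beam 2: φ=0°, α=150°
  cosα=-0.8660 sinα=0.5000 | (2,1) | tMaxX 0.1732 tMaxY 1.2400 | tΔX 1.1547 tΔY 2.0000
    t=0.1732 [x] (1,1)
    t=1.2400 [y] (1,2)
    t=1.3279 [x] (0,2) — stop
  → r_2 = 1.3279
beam 3: φ=90°, α=240°
  cosα=-0.5000 sinα=-0.8660 | (2,1) | tMaxX 0.3000 tMaxY 0.4388 | tΔX 2.0000 tΔY 1.1547
    t=0.3000 [x] (1,1)
    t=0.4388 [y] (1,0) — stop
  → r_3 = 0.4388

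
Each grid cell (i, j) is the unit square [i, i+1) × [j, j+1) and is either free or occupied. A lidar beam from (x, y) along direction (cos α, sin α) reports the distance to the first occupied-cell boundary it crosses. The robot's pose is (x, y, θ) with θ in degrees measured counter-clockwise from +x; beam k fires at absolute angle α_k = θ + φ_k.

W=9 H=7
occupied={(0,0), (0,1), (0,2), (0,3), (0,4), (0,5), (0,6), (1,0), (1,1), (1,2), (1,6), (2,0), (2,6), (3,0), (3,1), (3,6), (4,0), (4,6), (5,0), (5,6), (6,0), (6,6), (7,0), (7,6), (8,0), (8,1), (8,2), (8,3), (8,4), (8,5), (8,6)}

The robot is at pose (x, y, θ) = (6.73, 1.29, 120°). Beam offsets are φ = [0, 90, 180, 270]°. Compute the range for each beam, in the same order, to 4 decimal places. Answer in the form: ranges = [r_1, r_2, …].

ranges = [5.4386, 0.5800, 0.3349, 1.4665]

beam 1: φ=0°, α=120°
  d=(-0.5000,0.8660)  start (6,1)  tX=1.4600 tY=0.8198  stride 1/|dx|=2.0000 1/|dy|=1.1547
    cross y-line → (6,2), t=0.8198
    cross x-line → (5,2), t=1.4600
    cross y-line → (5,3), t=1.9745
    cross y-line → (5,4), t=3.1292
    cross x-line → (4,4), t=3.4600
    cross y-line → (4,5), t=4.2839
    cross y-line → (4,6), t=5.4386 (wall)
  → r_1 = 5.4386
beam 2: φ=90°, α=210°
  d=(-0.8660,-0.5000)  start (6,1)  tX=0.8429 tY=0.5800  stride 1/|dx|=1.1547 1/|dy|=2.0000
    cross y-line → (6,0), t=0.5800 (wall)
  → r_2 = 0.5800
beam 3: φ=180°, α=300°
  d=(0.5000,-0.8660)  start (6,1)  tX=0.5400 tY=0.3349  stride 1/|dx|=2.0000 1/|dy|=1.1547
    cross y-line → (6,0), t=0.3349 (wall)
  → r_3 = 0.3349
beam 4: φ=270°, α=30°
  d=(0.8660,0.5000)  start (6,1)  tX=0.3118 tY=1.4200  stride 1/|dx|=1.1547 1/|dy|=2.0000
    cross x-line → (7,1), t=0.3118
    cross y-line → (7,2), t=1.4200
    cross x-line → (8,2), t=1.4665 (wall)
  → r_4 = 1.4665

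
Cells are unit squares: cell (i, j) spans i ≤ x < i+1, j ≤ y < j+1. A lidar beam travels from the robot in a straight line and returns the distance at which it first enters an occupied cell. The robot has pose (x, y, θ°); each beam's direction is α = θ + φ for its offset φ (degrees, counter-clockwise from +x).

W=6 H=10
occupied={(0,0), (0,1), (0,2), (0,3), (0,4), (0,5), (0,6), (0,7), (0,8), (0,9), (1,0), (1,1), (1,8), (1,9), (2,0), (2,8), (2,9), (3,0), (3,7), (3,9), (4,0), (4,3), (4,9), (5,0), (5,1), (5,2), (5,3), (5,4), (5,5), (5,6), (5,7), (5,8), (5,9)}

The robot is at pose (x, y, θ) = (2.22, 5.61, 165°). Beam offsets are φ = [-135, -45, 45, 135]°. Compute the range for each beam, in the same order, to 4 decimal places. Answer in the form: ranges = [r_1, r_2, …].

ranges = [3.2101, 2.4400, 1.4087, 5.3232]

beam 1: φ=-135°, α=30°
  cosα=0.8660 sinα=0.5000 | (2,5) | tMaxX 0.9007 tMaxY 0.7800 | tΔX 1.1547 tΔY 2.0000
    t=0.7800 [y] (2,6)
    t=0.9007 [x] (3,6)
    t=2.0554 [x] (4,6)
    t=2.7800 [y] (4,7)
    t=3.2101 [x] (5,7) — stop
  → r_1 = 3.2101
beam 2: φ=-45°, α=120°
  cosα=-0.5000 sinα=0.8660 | (2,5) | tMaxX 0.4400 tMaxY 0.4503 | tΔX 2.0000 tΔY 1.1547
    t=0.4400 [x] (1,5)
    t=0.4503 [y] (1,6)
    t=1.6050 [y] (1,7)
    t=2.4400 [x] (0,7) — stop
  → r_2 = 2.4400
beam 3: φ=45°, α=210°
  cosα=-0.8660 sinα=-0.5000 | (2,5) | tMaxX 0.2540 tMaxY 1.2200 | tΔX 1.1547 tΔY 2.0000
    t=0.2540 [x] (1,5)
    t=1.2200 [y] (1,4)
    t=1.4087 [x] (0,4) — stop
  → r_3 = 1.4087
beam 4: φ=135°, α=300°
  cosα=0.5000 sinα=-0.8660 | (2,5) | tMaxX 1.5600 tMaxY 0.7044 | tΔX 2.0000 tΔY 1.1547
    t=0.7044 [y] (2,4)
    t=1.5600 [x] (3,4)
    t=1.8591 [y] (3,3)
    t=3.0138 [y] (3,2)
    t=3.5600 [x] (4,2)
    t=4.1685 [y] (4,1)
    t=5.3232 [y] (4,0) — stop
  → r_4 = 5.3232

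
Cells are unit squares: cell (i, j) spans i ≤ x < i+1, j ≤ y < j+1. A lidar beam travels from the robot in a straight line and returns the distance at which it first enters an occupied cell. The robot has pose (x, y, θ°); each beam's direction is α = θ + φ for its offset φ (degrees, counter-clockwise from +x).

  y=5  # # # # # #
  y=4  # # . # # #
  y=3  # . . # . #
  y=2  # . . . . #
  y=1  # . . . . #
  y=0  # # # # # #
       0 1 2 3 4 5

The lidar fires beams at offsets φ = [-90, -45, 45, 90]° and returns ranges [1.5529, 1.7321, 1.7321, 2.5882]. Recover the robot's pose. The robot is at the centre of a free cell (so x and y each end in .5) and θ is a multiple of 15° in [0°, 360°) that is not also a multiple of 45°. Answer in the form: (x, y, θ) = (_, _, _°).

Candidates: 12 free-cell centres × 16 headings = 192 poses. Raycast each; keep the one whose scan matches to 4 dp.
  (3.5, 2.5, 30°): beam 1 = 1.7321 ≠ 1.5529 ✗
  (1.5, 1.5, 150°): beam 1 = 3.0000 ≠ 1.5529 ✗
  (4.5, 1.5, 30°): beam 1 = 0.5774 ≠ 1.5529 ✗
  (4.5, 3.5, 165°): beam 1 = 0.5176 ≠ 1.5529 ✗
  …
  (2.5, 2.5, 255°): r_1=1.5529, r_2=1.7321, r_3=1.7321, r_4=2.5882 — all match ✓
Unique over the lattice → pose = (2.5, 2.5, 255°).

(x, y, θ) = (2.5, 2.5, 255°)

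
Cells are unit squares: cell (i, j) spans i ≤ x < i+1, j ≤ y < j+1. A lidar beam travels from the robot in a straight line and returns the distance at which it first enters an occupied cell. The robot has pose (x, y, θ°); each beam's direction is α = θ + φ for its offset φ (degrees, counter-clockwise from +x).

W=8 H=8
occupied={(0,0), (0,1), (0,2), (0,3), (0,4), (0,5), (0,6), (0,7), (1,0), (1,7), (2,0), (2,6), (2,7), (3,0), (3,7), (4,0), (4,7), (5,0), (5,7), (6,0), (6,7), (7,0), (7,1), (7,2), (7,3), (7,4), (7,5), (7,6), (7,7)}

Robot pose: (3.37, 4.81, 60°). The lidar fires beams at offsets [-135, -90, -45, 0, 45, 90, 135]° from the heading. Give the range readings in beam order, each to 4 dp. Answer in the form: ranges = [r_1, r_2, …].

beam 1: φ=-135°, α=285°
  dir = (cos 285°, sin 285°) = (0.2588, -0.9659); from cell (3,4)
  next x-line at t=2.4341, next y-line at t=0.8386; Δt_x=3.8637, Δt_y=1.0353
    y: enter (3,3) at t=0.8386
    y: enter (3,2) at t=1.8738
    x: enter (4,2) at t=2.4341
    y: enter (4,1) at t=2.9091
    y: enter (4,0) at t=3.9444 ← occupied
  → r_1 = 3.9444
beam 2: φ=-90°, α=330°
  dir = (cos 330°, sin 330°) = (0.8660, -0.5000); from cell (3,4)
  next x-line at t=0.7275, next y-line at t=1.6200; Δt_x=1.1547, Δt_y=2.0000
    x: enter (4,4) at t=0.7275
    y: enter (4,3) at t=1.6200
    x: enter (5,3) at t=1.8822
    x: enter (6,3) at t=3.0369
    y: enter (6,2) at t=3.6200
    x: enter (7,2) at t=4.1916 ← occupied
  → r_2 = 4.1916
beam 3: φ=-45°, α=15°
  dir = (cos 15°, sin 15°) = (0.9659, 0.2588); from cell (3,4)
  next x-line at t=0.6522, next y-line at t=0.7341; Δt_x=1.0353, Δt_y=3.8637
    x: enter (4,4) at t=0.6522
    y: enter (4,5) at t=0.7341
    x: enter (5,5) at t=1.6875
    x: enter (6,5) at t=2.7228
    x: enter (7,5) at t=3.7581 ← occupied
  → r_3 = 3.7581
beam 4: φ=0°, α=60°
  dir = (cos 60°, sin 60°) = (0.5000, 0.8660); from cell (3,4)
  next x-line at t=1.2600, next y-line at t=0.2194; Δt_x=2.0000, Δt_y=1.1547
    y: enter (3,5) at t=0.2194
    x: enter (4,5) at t=1.2600
    y: enter (4,6) at t=1.3741
    y: enter (4,7) at t=2.5288 ← occupied
  → r_4 = 2.5288
beam 5: φ=45°, α=105°
  dir = (cos 105°, sin 105°) = (-0.2588, 0.9659); from cell (3,4)
  next x-line at t=1.4296, next y-line at t=0.1967; Δt_x=3.8637, Δt_y=1.0353
    y: enter (3,5) at t=0.1967
    y: enter (3,6) at t=1.2320
    x: enter (2,6) at t=1.4296 ← occupied
  → r_5 = 1.4296
beam 6: φ=90°, α=150°
  dir = (cos 150°, sin 150°) = (-0.8660, 0.5000); from cell (3,4)
  next x-line at t=0.4272, next y-line at t=0.3800; Δt_x=1.1547, Δt_y=2.0000
    y: enter (3,5) at t=0.3800
    x: enter (2,5) at t=0.4272
    x: enter (1,5) at t=1.5819
    y: enter (1,6) at t=2.3800
    x: enter (0,6) at t=2.7366 ← occupied
  → r_6 = 2.7366
beam 7: φ=135°, α=195°
  dir = (cos 195°, sin 195°) = (-0.9659, -0.2588); from cell (3,4)
  next x-line at t=0.3831, next y-line at t=3.1296; Δt_x=1.0353, Δt_y=3.8637
    x: enter (2,4) at t=0.3831
    x: enter (1,4) at t=1.4183
    x: enter (0,4) at t=2.4536 ← occupied
  → r_7 = 2.4536

ranges = [3.9444, 4.1916, 3.7581, 2.5288, 1.4296, 2.7366, 2.4536]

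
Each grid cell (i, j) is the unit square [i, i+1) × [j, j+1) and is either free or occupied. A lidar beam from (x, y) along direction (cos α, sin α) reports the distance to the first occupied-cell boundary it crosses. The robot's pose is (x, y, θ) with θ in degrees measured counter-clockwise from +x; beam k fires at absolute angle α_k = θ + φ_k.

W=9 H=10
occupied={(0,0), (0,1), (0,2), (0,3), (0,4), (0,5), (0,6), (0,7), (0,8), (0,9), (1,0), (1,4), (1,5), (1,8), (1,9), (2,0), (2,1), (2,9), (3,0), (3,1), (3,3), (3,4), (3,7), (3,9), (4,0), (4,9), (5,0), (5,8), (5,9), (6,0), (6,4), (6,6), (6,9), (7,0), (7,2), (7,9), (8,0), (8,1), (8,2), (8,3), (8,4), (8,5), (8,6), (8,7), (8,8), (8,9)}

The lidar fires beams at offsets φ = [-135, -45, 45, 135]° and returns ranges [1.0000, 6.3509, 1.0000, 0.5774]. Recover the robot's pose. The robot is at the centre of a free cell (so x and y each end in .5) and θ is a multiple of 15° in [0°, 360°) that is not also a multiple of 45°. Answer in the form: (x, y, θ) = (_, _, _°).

(x, y, θ) = (6.5, 1.5, 165°)

The pose lattice has 44·16 = 704 candidates. Test each by forward raycasting.
  (7.5, 8.5, 240°): beam 1 = 0.5176 ≠ 1.0000 ✗
  (3.5, 6.5, 75°): beam 1 = 6.3509 ≠ 1.0000 ✗
  (7.5, 4.5, 105°): beam 1 = 0.5774 ≠ 1.0000 ✗
  (4.5, 3.5, 195°): beam 1 = 3.0000 ≠ 1.0000 ✗
  …
  (6.5, 1.5, 165°): r_1=1.0000, r_2=6.3509, r_3=1.0000, r_4=0.5774 — all match ✓
Unique over the lattice → pose = (6.5, 1.5, 165°).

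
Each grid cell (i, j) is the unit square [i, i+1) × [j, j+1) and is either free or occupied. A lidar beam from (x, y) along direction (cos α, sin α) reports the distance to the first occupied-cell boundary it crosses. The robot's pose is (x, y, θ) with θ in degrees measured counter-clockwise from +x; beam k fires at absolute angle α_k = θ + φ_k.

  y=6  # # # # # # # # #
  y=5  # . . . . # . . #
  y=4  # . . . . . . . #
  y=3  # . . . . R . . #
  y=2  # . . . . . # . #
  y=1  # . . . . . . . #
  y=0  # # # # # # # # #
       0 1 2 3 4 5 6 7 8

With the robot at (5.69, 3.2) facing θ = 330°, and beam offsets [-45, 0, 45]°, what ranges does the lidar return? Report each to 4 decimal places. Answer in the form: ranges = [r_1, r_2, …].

beam 1: φ=-45°, α=285°
  dir = (cos 285°, sin 285°) = (0.2588, -0.9659); from cell (5,3)
  next x-line at t=1.1977, next y-line at t=0.2071; Δt_x=3.8637, Δt_y=1.0353
    y: enter (5,2) at t=0.2071
    x: enter (6,2) at t=1.1977 ← occupied
  → r_1 = 1.1977
beam 2: φ=0°, α=330°
  dir = (cos 330°, sin 330°) = (0.8660, -0.5000); from cell (5,3)
  next x-line at t=0.3580, next y-line at t=0.4000; Δt_x=1.1547, Δt_y=2.0000
    x: enter (6,3) at t=0.3580
    y: enter (6,2) at t=0.4000 ← occupied
  → r_2 = 0.4000
beam 3: φ=45°, α=15°
  dir = (cos 15°, sin 15°) = (0.9659, 0.2588); from cell (5,3)
  next x-line at t=0.3209, next y-line at t=3.0910; Δt_x=1.0353, Δt_y=3.8637
    x: enter (6,3) at t=0.3209
    x: enter (7,3) at t=1.3562
    x: enter (8,3) at t=2.3915 ← occupied
  → r_3 = 2.3915

ranges = [1.1977, 0.4000, 2.3915]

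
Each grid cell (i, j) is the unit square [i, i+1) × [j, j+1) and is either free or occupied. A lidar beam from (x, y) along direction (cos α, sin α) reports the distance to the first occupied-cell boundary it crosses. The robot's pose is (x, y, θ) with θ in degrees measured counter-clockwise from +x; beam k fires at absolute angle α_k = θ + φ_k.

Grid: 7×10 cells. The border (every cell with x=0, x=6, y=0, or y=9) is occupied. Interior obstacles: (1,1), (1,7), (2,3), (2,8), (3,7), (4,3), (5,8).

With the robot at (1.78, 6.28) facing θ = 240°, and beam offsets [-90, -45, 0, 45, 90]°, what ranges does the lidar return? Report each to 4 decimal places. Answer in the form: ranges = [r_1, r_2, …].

ranges = [0.9007, 0.8075, 1.5600, 2.3604, 4.8728]

beam 1: φ=-90°, α=150°
  cosα=-0.8660 sinα=0.5000 | (1,6) | tMaxX 0.9007 tMaxY 1.4400 | tΔX 1.1547 tΔY 2.0000
    t=0.9007 [x] (0,6) — stop
  → r_1 = 0.9007
beam 2: φ=-45°, α=195°
  cosα=-0.9659 sinα=-0.2588 | (1,6) | tMaxX 0.8075 tMaxY 1.0818 | tΔX 1.0353 tΔY 3.8637
    t=0.8075 [x] (0,6) — stop
  → r_2 = 0.8075
beam 3: φ=0°, α=240°
  cosα=-0.5000 sinα=-0.8660 | (1,6) | tMaxX 1.5600 tMaxY 0.3233 | tΔX 2.0000 tΔY 1.1547
    t=0.3233 [y] (1,5)
    t=1.4780 [y] (1,4)
    t=1.5600 [x] (0,4) — stop
  → r_3 = 1.5600
beam 4: φ=45°, α=285°
  cosα=0.2588 sinα=-0.9659 | (1,6) | tMaxX 0.8500 tMaxY 0.2899 | tΔX 3.8637 tΔY 1.0353
    t=0.2899 [y] (1,5)
    t=0.8500 [x] (2,5)
    t=1.3252 [y] (2,4)
    t=2.3604 [y] (2,3) — stop
  → r_4 = 2.3604
beam 5: φ=90°, α=330°
  cosα=0.8660 sinα=-0.5000 | (1,6) | tMaxX 0.2540 tMaxY 0.5600 | tΔX 1.1547 tΔY 2.0000
    t=0.2540 [x] (2,6)
    t=0.5600 [y] (2,5)
    t=1.4087 [x] (3,5)
    t=2.5600 [y] (3,4)
    t=2.5634 [x] (4,4)
    t=3.7181 [x] (5,4)
    t=4.5600 [y] (5,3)
    t=4.8728 [x] (6,3) — stop
  → r_5 = 4.8728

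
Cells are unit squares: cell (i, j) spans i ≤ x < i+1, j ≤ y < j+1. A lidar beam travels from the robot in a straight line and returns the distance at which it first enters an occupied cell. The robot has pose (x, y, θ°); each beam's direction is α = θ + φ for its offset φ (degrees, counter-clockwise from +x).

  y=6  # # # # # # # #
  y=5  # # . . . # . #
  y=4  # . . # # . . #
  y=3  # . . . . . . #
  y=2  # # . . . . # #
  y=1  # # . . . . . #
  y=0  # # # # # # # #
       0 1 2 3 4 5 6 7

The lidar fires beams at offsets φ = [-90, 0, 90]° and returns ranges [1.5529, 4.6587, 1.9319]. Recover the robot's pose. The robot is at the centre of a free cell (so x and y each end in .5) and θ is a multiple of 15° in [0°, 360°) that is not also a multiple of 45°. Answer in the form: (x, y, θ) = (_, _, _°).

Candidates: 23 free-cell centres × 16 headings = 368 poses. Raycast each; keep the one whose scan matches to 4 dp.
  (4.5, 2.5, 75°): beam 2 = 1.5529 ≠ 4.6587 ✗
  (2.5, 3.5, 300°): beam 1 = 1.0000 ≠ 1.5529 ✗
  (3.5, 3.5, 330°): beam 1 = 2.8868 ≠ 1.5529 ✗
  (1.5, 3.5, 60°): beam 1 = 5.0000 ≠ 1.5529 ✗
  …
  (2.5, 2.5, 345°): r_1=1.5529, r_2=4.6587, r_3=1.9319 — all match ✓
No second candidate reproduces the full scan.

(x, y, θ) = (2.5, 2.5, 345°)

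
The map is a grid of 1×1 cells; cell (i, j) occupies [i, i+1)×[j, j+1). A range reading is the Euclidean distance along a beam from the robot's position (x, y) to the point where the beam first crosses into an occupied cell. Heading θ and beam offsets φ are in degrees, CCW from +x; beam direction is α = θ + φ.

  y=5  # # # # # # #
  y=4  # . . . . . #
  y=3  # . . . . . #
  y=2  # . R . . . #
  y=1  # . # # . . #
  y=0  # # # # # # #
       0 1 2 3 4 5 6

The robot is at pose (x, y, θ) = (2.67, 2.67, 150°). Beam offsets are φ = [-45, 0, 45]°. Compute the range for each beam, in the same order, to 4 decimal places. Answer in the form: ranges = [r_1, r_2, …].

ranges = [2.4122, 1.9283, 1.7289]

beam 1: φ=-45°, α=105°
  dir = (cos 105°, sin 105°) = (-0.2588, 0.9659); from cell (2,2)
  next x-line at t=2.5887, next y-line at t=0.3416; Δt_x=3.8637, Δt_y=1.0353
    y: enter (2,3) at t=0.3416
    y: enter (2,4) at t=1.3769
    y: enter (2,5) at t=2.4122 ← occupied
  → r_1 = 2.4122
beam 2: φ=0°, α=150°
  dir = (cos 150°, sin 150°) = (-0.8660, 0.5000); from cell (2,2)
  next x-line at t=0.7736, next y-line at t=0.6600; Δt_x=1.1547, Δt_y=2.0000
    y: enter (2,3) at t=0.6600
    x: enter (1,3) at t=0.7736
    x: enter (0,3) at t=1.9283 ← occupied
  → r_2 = 1.9283
beam 3: φ=45°, α=195°
  dir = (cos 195°, sin 195°) = (-0.9659, -0.2588); from cell (2,2)
  next x-line at t=0.6936, next y-line at t=2.5887; Δt_x=1.0353, Δt_y=3.8637
    x: enter (1,2) at t=0.6936
    x: enter (0,2) at t=1.7289 ← occupied
  → r_3 = 1.7289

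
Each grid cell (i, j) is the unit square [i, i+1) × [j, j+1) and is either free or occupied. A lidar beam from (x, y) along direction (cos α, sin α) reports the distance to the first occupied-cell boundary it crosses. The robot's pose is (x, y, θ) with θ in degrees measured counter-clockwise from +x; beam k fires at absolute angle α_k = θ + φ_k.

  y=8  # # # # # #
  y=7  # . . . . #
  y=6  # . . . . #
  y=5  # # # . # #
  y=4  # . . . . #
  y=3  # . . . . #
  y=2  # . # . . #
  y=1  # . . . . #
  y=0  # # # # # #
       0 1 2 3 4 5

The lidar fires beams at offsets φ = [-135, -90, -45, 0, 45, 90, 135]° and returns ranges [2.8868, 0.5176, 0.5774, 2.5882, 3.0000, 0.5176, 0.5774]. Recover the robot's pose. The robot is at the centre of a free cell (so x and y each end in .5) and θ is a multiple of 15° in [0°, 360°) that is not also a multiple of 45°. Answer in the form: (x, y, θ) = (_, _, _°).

The pose lattice has 24·16 = 384 candidates. Test each by forward raycasting.
  (3.5, 4.5, 105°): beam 1 = 1.7321 ≠ 2.8868 ✗
  (1.5, 3.5, 120°): beam 1 = 3.6235 ≠ 2.8868 ✗
  (3.5, 1.5, 105°): beam 1 = 1.0000 ≠ 2.8868 ✗
  (3.5, 6.5, 75°): beam 1 = 1.0000 ≠ 2.8868 ✗
  (1.5, 2.5, 345°): beam 1 = 0.5774 ≠ 2.8868 ✗
  …
  (3.5, 5.5, 255°): r_1=2.8868, r_2=0.5176, r_3=0.5774, r_4=2.5882, r_5=3.0000, r_6=0.5176, r_7=0.5774 — all match ✓
No second candidate reproduces the full scan.

(x, y, θ) = (3.5, 5.5, 255°)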